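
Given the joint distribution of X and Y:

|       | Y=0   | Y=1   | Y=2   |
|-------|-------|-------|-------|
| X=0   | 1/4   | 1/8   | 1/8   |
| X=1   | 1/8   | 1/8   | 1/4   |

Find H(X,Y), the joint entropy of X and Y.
H(X,Y) = -Σ P(X,Y) log₂ P(X,Y), summed over the non-zero cells:
H(X,Y) = -[(1/4)·log₂(1/4) + (1/8)·log₂(1/8) + (1/8)·log₂(1/8) + (1/8)·log₂(1/8) + (1/8)·log₂(1/8) + (1/4)·log₂(1/4)]
  = 0.5000 + 0.3750 + 0.3750 + 0.3750 + 0.3750 + 0.5000
  = 2.5000 bits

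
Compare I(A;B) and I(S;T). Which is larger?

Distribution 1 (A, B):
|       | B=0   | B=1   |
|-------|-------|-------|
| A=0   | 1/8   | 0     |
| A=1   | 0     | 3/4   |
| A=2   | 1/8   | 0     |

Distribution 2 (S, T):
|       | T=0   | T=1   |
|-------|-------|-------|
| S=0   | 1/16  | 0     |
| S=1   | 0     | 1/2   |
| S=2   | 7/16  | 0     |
Distribution 1 (A, B):
Marginal P(A) (row sums):
  P(A=0) = 1/8 + 0 = 1/8
  P(A=1) = 0 + 3/4 = 3/4
  P(A=2) = 1/8 + 0 = 1/8
Marginal P(B) (column sums):
  P(B=0) = 1/8 + 0 + 1/8 = 1/4
  P(B=1) = 0 + 3/4 + 0 = 3/4

H(A) = -[(1/8)·log₂(1/8) + (3/4)·log₂(3/4) + (1/8)·log₂(1/8)]
  = 0.3750 + 0.3113 + 0.3750
  = 1.0613 bits
H(B) = -[(1/4)·log₂(1/4) + (3/4)·log₂(3/4)]
  = 0.5000 + 0.3113
  = 0.8113 bits
H(A,B) = -[(1/8)·log₂(1/8) + (3/4)·log₂(3/4) + (1/8)·log₂(1/8)]
  = 0.3750 + 0.3113 + 0.3750
  = 1.0613 bits

I(A;B) = H(A) + H(B) - H(A,B)
  = 1.0613 + 0.8113 - 1.0613
  = 0.8113 bits

Distribution 2 (S, T):
Marginal P(S) (row sums):
  P(S=0) = 1/16 + 0 = 1/16
  P(S=1) = 0 + 1/2 = 1/2
  P(S=2) = 7/16 + 0 = 7/16
Marginal P(T) (column sums):
  P(T=0) = 1/16 + 0 + 7/16 = 1/2
  P(T=1) = 0 + 1/2 + 0 = 1/2

H(S) = -[(1/16)·log₂(1/16) + (1/2)·log₂(1/2) + (7/16)·log₂(7/16)]
  = 0.2500 + 0.5000 + 0.5218
  = 1.2718 bits
H(T) = -[(1/2)·log₂(1/2) + (1/2)·log₂(1/2)]
  = 0.5000 + 0.5000
  = 1.0000 bits
H(S,T) = -[(1/16)·log₂(1/16) + (1/2)·log₂(1/2) + (7/16)·log₂(7/16)]
  = 0.2500 + 0.5000 + 0.5218
  = 1.2718 bits

I(S;T) = H(S) + H(T) - H(S,T)
  = 1.2718 + 1.0000 - 1.2718
  = 1.0000 bits

I(S;T) = 1.0000 bits > I(A;B) = 0.8113 bits, so (S, T) has the higher mutual information (stronger dependence).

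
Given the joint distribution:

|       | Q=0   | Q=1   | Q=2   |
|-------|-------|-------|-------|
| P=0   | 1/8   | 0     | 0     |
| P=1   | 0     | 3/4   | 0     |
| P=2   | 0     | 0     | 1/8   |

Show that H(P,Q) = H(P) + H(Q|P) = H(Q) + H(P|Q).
Marginal P(P) (row sums):
  P(P=0) = 1/8 + 0 + 0 = 1/8
  P(P=1) = 0 + 3/4 + 0 = 3/4
  P(P=2) = 0 + 0 + 1/8 = 1/8
Marginal P(Q) (column sums):
  P(Q=0) = 1/8 + 0 + 0 = 1/8
  P(Q=1) = 0 + 3/4 + 0 = 3/4
  P(Q=2) = 0 + 0 + 1/8 = 1/8

Decomposition 1: H(P) + H(Q|P)
H(P) = -[(1/8)·log₂(1/8) + (3/4)·log₂(3/4) + (1/8)·log₂(1/8)]
  = 0.3750 + 0.3113 + 0.3750
  = 1.0613 bits
H(Q|P) = -Σ P(P,Q)·log₂ P(Q|P), where P(Q|P) = P(P,Q) / P(P)
  (cells with P(P,Q) = 0 contribute 0)
  (P=0,Q=0): P(Q|P) = (1/8)/(1/8) = 1;  -(1/8)·log₂(1) = 0.0000
  (P=1,Q=1): P(Q|P) = (3/4)/(3/4) = 1;  -(3/4)·log₂(1) = 0.0000
  (P=2,Q=2): P(Q|P) = (1/8)/(1/8) = 1;  -(1/8)·log₂(1) = 0.0000
H(Q|P) = 0.0000 + 0.0000 + 0.0000
  = 0.0000 bits
H(P) + H(Q|P) = 1.0613 + 0.0000 = 1.0613 bits

Decomposition 2: H(Q) + H(P|Q)
H(Q) = -[(1/8)·log₂(1/8) + (3/4)·log₂(3/4) + (1/8)·log₂(1/8)]
  = 0.3750 + 0.3113 + 0.3750
  = 1.0613 bits
H(P|Q) = -Σ P(P,Q)·log₂ P(P|Q), where P(P|Q) = P(P,Q) / P(Q)
  (cells with P(P,Q) = 0 contribute 0)
  (P=0,Q=0): P(P|Q) = (1/8)/(1/8) = 1;  -(1/8)·log₂(1) = 0.0000
  (P=1,Q=1): P(P|Q) = (3/4)/(3/4) = 1;  -(3/4)·log₂(1) = 0.0000
  (P=2,Q=2): P(P|Q) = (1/8)/(1/8) = 1;  -(1/8)·log₂(1) = 0.0000
H(P|Q) = 0.0000 + 0.0000 + 0.0000
  = 0.0000 bits
H(Q) + H(P|Q) = 1.0613 + 0.0000 = 1.0613 bits

Direct computation of the joint entropy:
H(P,Q) = -[(1/8)·log₂(1/8) + (3/4)·log₂(3/4) + (1/8)·log₂(1/8)]
  = 0.3750 + 0.3113 + 0.3750
  = 1.0613 bits

All three agree: H(P,Q) = 1.0613 bits ✓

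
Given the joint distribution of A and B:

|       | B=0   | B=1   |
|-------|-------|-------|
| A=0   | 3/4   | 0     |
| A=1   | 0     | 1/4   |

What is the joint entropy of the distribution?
H(A,B) = -Σ P(A,B) log₂ P(A,B), summed over the non-zero cells:
H(A,B) = -[(3/4)·log₂(3/4) + (1/4)·log₂(1/4)]
  = 0.3113 + 0.5000
  = 0.8113 bits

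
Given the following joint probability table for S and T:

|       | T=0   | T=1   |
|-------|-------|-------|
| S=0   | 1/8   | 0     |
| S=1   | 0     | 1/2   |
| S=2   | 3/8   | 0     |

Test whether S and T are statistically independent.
Marginal P(S) (row sums):
  P(S=0) = 1/8 + 0 = 1/8
  P(S=1) = 0 + 1/2 = 1/2
  P(S=2) = 3/8 + 0 = 3/8
Marginal P(T) (column sums):
  P(T=0) = 1/8 + 0 + 3/8 = 1/2
  P(T=1) = 0 + 1/2 + 0 = 1/2

S and T are independent iff P(S=i,T=j) = P(S=i)·P(T=j) for every cell.
  P(S=0)·P(T=0) = 1/8 × 1/2 = 1/16, but P(S=0,T=0) = 1/8 ✗

No, S and T are not independent. Quantitatively, I(S;T) > 0:

H(S) = -[(1/8)·log₂(1/8) + (1/2)·log₂(1/2) + (3/8)·log₂(3/8)]
  = 0.3750 + 0.5000 + 0.5306
  = 1.4056 bits
H(T) = -[(1/2)·log₂(1/2) + (1/2)·log₂(1/2)]
  = 0.5000 + 0.5000
  = 1.0000 bits
H(S,T) = -[(1/8)·log₂(1/8) + (1/2)·log₂(1/2) + (3/8)·log₂(3/8)]
  = 0.3750 + 0.5000 + 0.5306
  = 1.4056 bits
I(S;T) = H(S) + H(T) - H(S,T) = 1.4056 + 1.0000 - 1.4056 = 1.0000 bits > 0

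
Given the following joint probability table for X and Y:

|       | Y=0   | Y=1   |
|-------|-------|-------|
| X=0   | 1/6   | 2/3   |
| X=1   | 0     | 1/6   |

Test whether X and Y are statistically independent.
Marginal P(X) (row sums):
  P(X=0) = 1/6 + 2/3 = 5/6
  P(X=1) = 0 + 1/6 = 1/6
Marginal P(Y) (column sums):
  P(Y=0) = 1/6 + 0 = 1/6
  P(Y=1) = 2/3 + 1/6 = 5/6

X and Y are independent iff P(X=i,Y=j) = P(X=i)·P(Y=j) for every cell.
  P(X=0)·P(Y=0) = 5/6 × 1/6 = 5/36, but P(X=0,Y=0) = 1/6 ✗

No, X and Y are not independent. Quantitatively, I(X;Y) > 0:

H(X) = -[(5/6)·log₂(5/6) + (1/6)·log₂(1/6)]
  = 0.2192 + 0.4308
  = 0.6500 bits
H(Y) = -[(1/6)·log₂(1/6) + (5/6)·log₂(5/6)]
  = 0.4308 + 0.2192
  = 0.6500 bits
H(X,Y) = -[(1/6)·log₂(1/6) + (2/3)·log₂(2/3) + (1/6)·log₂(1/6)]
  = 0.4308 + 0.3900 + 0.4308
  = 1.2516 bits
I(X;Y) = H(X) + H(Y) - H(X,Y) = 0.6500 + 0.6500 - 1.2516 = 0.0484 bits > 0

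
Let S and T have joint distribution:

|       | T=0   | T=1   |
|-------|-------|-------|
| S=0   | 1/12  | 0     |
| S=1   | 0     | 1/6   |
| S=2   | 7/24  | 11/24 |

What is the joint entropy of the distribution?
H(S,T) = -Σ P(S,T) log₂ P(S,T), summed over the non-zero cells:
H(S,T) = -[(1/12)·log₂(1/12) + (1/6)·log₂(1/6) + (7/24)·log₂(7/24) + (11/24)·log₂(11/24)]
  = 0.2987 + 0.4308 + 0.5185 + 0.5159
  = 1.7639 bits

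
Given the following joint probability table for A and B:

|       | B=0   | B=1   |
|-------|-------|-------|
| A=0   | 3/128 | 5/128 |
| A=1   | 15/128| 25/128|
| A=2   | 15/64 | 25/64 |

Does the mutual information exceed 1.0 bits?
Marginal P(A) (row sums):
  P(A=0) = 3/128 + 5/128 = 1/16
  P(A=1) = 15/128 + 25/128 = 5/16
  P(A=2) = 15/64 + 25/64 = 5/8
Marginal P(B) (column sums):
  P(B=0) = 3/128 + 15/128 + 15/64 = 3/8
  P(B=1) = 5/128 + 25/128 + 25/64 = 5/8

H(A) = -[(1/16)·log₂(1/16) + (5/16)·log₂(5/16) + (5/8)·log₂(5/8)]
  = 0.2500 + 0.5244 + 0.4238
  = 1.1982 bits
H(B) = -[(3/8)·log₂(3/8) + (5/8)·log₂(5/8)]
  = 0.5306 + 0.4238
  = 0.9544 bits
H(A,B) = -[(3/128)·log₂(3/128) + (5/128)·log₂(5/128) + (15/128)·log₂(15/128) + (25/128)·log₂(25/128) + (15/64)·log₂(15/64) + (25/64)·log₂(25/64)]
  = 0.1269 + 0.1827 + 0.3625 + 0.4602 + 0.4906 + 0.5297
  = 2.1526 bits

I(A;B) = H(A) + H(B) - H(A,B)
  = 1.1982 + 0.9544 - 2.1526
  = 0.0000 bits

No. I(A;B) = 0.0000 bits, which is ≤ 1.0 bits.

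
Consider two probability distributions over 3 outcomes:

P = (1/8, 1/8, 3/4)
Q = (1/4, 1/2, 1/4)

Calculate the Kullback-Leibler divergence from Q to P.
D(P||Q) = Σ P(i) log₂(P(i)/Q(i))
  i=0: (1/8) × log₂((1/8)/(1/4)) = (1/8) × log₂(1/2) = -0.1250
  i=1: (1/8) × log₂((1/8)/(1/2)) = (1/8) × log₂(1/4) = -0.2500
  i=2: (3/4) × log₂((3/4)/(1/4)) = (3/4) × log₂(3) = 1.1887
D(P||Q) = -0.1250 - 0.2500 + 1.1887
  = 0.8137 bits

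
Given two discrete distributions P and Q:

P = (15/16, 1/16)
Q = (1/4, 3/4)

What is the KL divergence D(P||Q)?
D(P||Q) = Σ P(i) log₂(P(i)/Q(i))
  i=0: (15/16) × log₂((15/16)/(1/4)) = (15/16) × log₂(15/4) = 1.7877
  i=1: (1/16) × log₂((1/16)/(3/4)) = (1/16) × log₂(1/12) = -0.2241
D(P||Q) = 1.7877 - 0.2241
  = 1.5636 bits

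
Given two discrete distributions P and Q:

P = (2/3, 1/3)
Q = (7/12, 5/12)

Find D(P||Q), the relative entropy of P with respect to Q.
D(P||Q) = Σ P(i) log₂(P(i)/Q(i))
  i=0: (2/3) × log₂((2/3)/(7/12)) = (2/3) × log₂(8/7) = 0.1284
  i=1: (1/3) × log₂((1/3)/(5/12)) = (1/3) × log₂(4/5) = -0.1073
D(P||Q) = 0.1284 - 0.1073
  = 0.0211 bits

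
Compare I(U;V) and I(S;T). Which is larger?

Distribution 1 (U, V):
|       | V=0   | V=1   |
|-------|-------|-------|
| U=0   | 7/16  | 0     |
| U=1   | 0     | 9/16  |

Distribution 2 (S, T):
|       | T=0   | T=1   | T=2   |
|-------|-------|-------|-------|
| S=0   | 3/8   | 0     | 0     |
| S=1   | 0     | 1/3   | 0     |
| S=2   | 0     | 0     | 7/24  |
Distribution 1 (U, V):
Marginal P(U) (row sums):
  P(U=0) = 7/16 + 0 = 7/16
  P(U=1) = 0 + 9/16 = 9/16
Marginal P(V) (column sums):
  P(V=0) = 7/16 + 0 = 7/16
  P(V=1) = 0 + 9/16 = 9/16

H(U) = -[(7/16)·log₂(7/16) + (9/16)·log₂(9/16)]
  = 0.5218 + 0.4669
  = 0.9887 bits
H(V) = -[(7/16)·log₂(7/16) + (9/16)·log₂(9/16)]
  = 0.5218 + 0.4669
  = 0.9887 bits
H(U,V) = -[(7/16)·log₂(7/16) + (9/16)·log₂(9/16)]
  = 0.5218 + 0.4669
  = 0.9887 bits

I(U;V) = H(U) + H(V) - H(U,V)
  = 0.9887 + 0.9887 - 0.9887
  = 0.9887 bits

Distribution 2 (S, T):
Marginal P(S) (row sums):
  P(S=0) = 3/8 + 0 + 0 = 3/8
  P(S=1) = 0 + 1/3 + 0 = 1/3
  P(S=2) = 0 + 0 + 7/24 = 7/24
Marginal P(T) (column sums):
  P(T=0) = 3/8 + 0 + 0 = 3/8
  P(T=1) = 0 + 1/3 + 0 = 1/3
  P(T=2) = 0 + 0 + 7/24 = 7/24

H(S) = -[(3/8)·log₂(3/8) + (1/3)·log₂(1/3) + (7/24)·log₂(7/24)]
  = 0.5306 + 0.5283 + 0.5185
  = 1.5774 bits
H(T) = -[(3/8)·log₂(3/8) + (1/3)·log₂(1/3) + (7/24)·log₂(7/24)]
  = 0.5306 + 0.5283 + 0.5185
  = 1.5774 bits
H(S,T) = -[(3/8)·log₂(3/8) + (1/3)·log₂(1/3) + (7/24)·log₂(7/24)]
  = 0.5306 + 0.5283 + 0.5185
  = 1.5774 bits

I(S;T) = H(S) + H(T) - H(S,T)
  = 1.5774 + 1.5774 - 1.5774
  = 1.5774 bits

I(S;T) = 1.5774 bits > I(U;V) = 0.9887 bits, so (S, T) has the higher mutual information (stronger dependence).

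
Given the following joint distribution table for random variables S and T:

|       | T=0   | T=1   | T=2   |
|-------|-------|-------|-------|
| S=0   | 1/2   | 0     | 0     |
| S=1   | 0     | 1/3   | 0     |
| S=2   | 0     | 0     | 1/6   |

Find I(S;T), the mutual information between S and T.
Marginal P(S) (row sums):
  P(S=0) = 1/2 + 0 + 0 = 1/2
  P(S=1) = 0 + 1/3 + 0 = 1/3
  P(S=2) = 0 + 0 + 1/6 = 1/6
Marginal P(T) (column sums):
  P(T=0) = 1/2 + 0 + 0 = 1/2
  P(T=1) = 0 + 1/3 + 0 = 1/3
  P(T=2) = 0 + 0 + 1/6 = 1/6

H(S) = -[(1/2)·log₂(1/2) + (1/3)·log₂(1/3) + (1/6)·log₂(1/6)]
  = 0.5000 + 0.5283 + 0.4308
  = 1.4591 bits
H(T) = -[(1/2)·log₂(1/2) + (1/3)·log₂(1/3) + (1/6)·log₂(1/6)]
  = 0.5000 + 0.5283 + 0.4308
  = 1.4591 bits
H(S,T) = -[(1/2)·log₂(1/2) + (1/3)·log₂(1/3) + (1/6)·log₂(1/6)]
  = 0.5000 + 0.5283 + 0.4308
  = 1.4591 bits

I(S;T) = H(S) + H(T) - H(S,T)
  = 1.4591 + 1.4591 - 1.4591
  = 1.4591 bits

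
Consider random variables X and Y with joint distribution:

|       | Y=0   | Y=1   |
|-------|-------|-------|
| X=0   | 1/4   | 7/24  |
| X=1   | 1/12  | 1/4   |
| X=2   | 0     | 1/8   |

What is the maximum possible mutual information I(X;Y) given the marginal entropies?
The upper bound on mutual information is I(X;Y) ≤ min(H(X), H(Y)).

Marginal P(X) (row sums):
  P(X=0) = 1/4 + 7/24 = 13/24
  P(X=1) = 1/12 + 1/4 = 1/3
  P(X=2) = 0 + 1/8 = 1/8
Marginal P(Y) (column sums):
  P(Y=0) = 1/4 + 1/12 + 0 = 1/3
  P(Y=1) = 7/24 + 1/4 + 1/8 = 2/3

H(X) = -[(13/24)·log₂(13/24) + (1/3)·log₂(1/3) + (1/8)·log₂(1/8)]
  = 0.4791 + 0.5283 + 0.3750
  = 1.3824 bits
H(Y) = -[(1/3)·log₂(1/3) + (2/3)·log₂(2/3)]
  = 0.5283 + 0.3900
  = 0.9183 bits

Maximum possible I(X;Y) = min(1.3824, 0.9183) = 0.9183 bits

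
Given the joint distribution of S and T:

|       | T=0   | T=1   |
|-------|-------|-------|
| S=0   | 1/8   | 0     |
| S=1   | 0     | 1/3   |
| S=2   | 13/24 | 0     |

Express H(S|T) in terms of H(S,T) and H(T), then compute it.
H(S|T) = H(S,T) - H(T)

Marginal P(T) (column sums):
  P(T=0) = 1/8 + 0 + 13/24 = 2/3
  P(T=1) = 0 + 1/3 + 0 = 1/3

H(S,T) = -[(1/8)·log₂(1/8) + (1/3)·log₂(1/3) + (13/24)·log₂(13/24)]
  = 0.3750 + 0.5283 + 0.4791
  = 1.3824 bits
H(T) = -[(2/3)·log₂(2/3) + (1/3)·log₂(1/3)]
  = 0.3900 + 0.5283
  = 0.9183 bits

H(S|T) = 1.3824 - 0.9183 = 0.4641 bits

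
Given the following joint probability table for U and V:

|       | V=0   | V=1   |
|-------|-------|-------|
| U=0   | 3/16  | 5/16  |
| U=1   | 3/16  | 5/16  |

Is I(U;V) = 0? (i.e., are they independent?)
Marginal P(U) (row sums):
  P(U=0) = 3/16 + 5/16 = 1/2
  P(U=1) = 3/16 + 5/16 = 1/2
Marginal P(V) (column sums):
  P(V=0) = 3/16 + 3/16 = 3/8
  P(V=1) = 5/16 + 5/16 = 5/8

U and V are independent iff P(U=i,V=j) = P(U=i)·P(V=j) for every cell.
  P(U=0)·P(V=0) = 1/2 × 3/8 = 3/16 = P(U=0,V=0) ✓
  P(U=0)·P(V=1) = 1/2 × 5/8 = 5/16 = P(U=0,V=1) ✓
  P(U=1)·P(V=0) = 1/2 × 3/8 = 3/16 = P(U=1,V=0) ✓
  P(U=1)·P(V=1) = 1/2 × 5/8 = 5/16 = P(U=1,V=1) ✓

Yes, U and V are independent: every cell factors, so I(U;V) = 0 bits.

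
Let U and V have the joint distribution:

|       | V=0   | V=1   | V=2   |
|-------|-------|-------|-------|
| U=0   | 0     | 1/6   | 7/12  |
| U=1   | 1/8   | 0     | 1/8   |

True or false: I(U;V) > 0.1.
Marginal P(U) (row sums):
  P(U=0) = 0 + 1/6 + 7/12 = 3/4
  P(U=1) = 1/8 + 0 + 1/8 = 1/4
Marginal P(V) (column sums):
  P(V=0) = 0 + 1/8 = 1/8
  P(V=1) = 1/6 + 0 = 1/6
  P(V=2) = 7/12 + 1/8 = 17/24

H(U) = -[(3/4)·log₂(3/4) + (1/4)·log₂(1/4)]
  = 0.3113 + 0.5000
  = 0.8113 bits
H(V) = -[(1/8)·log₂(1/8) + (1/6)·log₂(1/6) + (17/24)·log₂(17/24)]
  = 0.3750 + 0.4308 + 0.3524
  = 1.1582 bits
H(U,V) = -[(1/6)·log₂(1/6) + (7/12)·log₂(7/12) + (1/8)·log₂(1/8) + (1/8)·log₂(1/8)]
  = 0.4308 + 0.4536 + 0.3750 + 0.3750
  = 1.6344 bits

I(U;V) = H(U) + H(V) - H(U,V)
  = 0.8113 + 1.1582 - 1.6344
  = 0.3351 bits

True. I(U;V) = 0.3351 bits, which is > 0.1 bits.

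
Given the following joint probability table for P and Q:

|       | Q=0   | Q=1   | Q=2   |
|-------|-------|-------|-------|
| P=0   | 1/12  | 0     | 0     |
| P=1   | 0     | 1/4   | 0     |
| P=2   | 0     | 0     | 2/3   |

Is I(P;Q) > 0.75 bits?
Marginal P(P) (row sums):
  P(P=0) = 1/12 + 0 + 0 = 1/12
  P(P=1) = 0 + 1/4 + 0 = 1/4
  P(P=2) = 0 + 0 + 2/3 = 2/3
Marginal P(Q) (column sums):
  P(Q=0) = 1/12 + 0 + 0 = 1/12
  P(Q=1) = 0 + 1/4 + 0 = 1/4
  P(Q=2) = 0 + 0 + 2/3 = 2/3

H(P) = -[(1/12)·log₂(1/12) + (1/4)·log₂(1/4) + (2/3)·log₂(2/3)]
  = 0.2987 + 0.5000 + 0.3900
  = 1.1887 bits
H(Q) = -[(1/12)·log₂(1/12) + (1/4)·log₂(1/4) + (2/3)·log₂(2/3)]
  = 0.2987 + 0.5000 + 0.3900
  = 1.1887 bits
H(P,Q) = -[(1/12)·log₂(1/12) + (1/4)·log₂(1/4) + (2/3)·log₂(2/3)]
  = 0.2987 + 0.5000 + 0.3900
  = 1.1887 bits

I(P;Q) = H(P) + H(Q) - H(P,Q)
  = 1.1887 + 1.1887 - 1.1887
  = 1.1887 bits

Yes. I(P;Q) = 1.1887 bits, which is > 0.75 bits.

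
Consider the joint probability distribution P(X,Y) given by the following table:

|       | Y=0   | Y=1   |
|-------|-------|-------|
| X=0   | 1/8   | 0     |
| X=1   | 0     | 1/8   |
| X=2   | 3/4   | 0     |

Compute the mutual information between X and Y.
Marginal P(X) (row sums):
  P(X=0) = 1/8 + 0 = 1/8
  P(X=1) = 0 + 1/8 = 1/8
  P(X=2) = 3/4 + 0 = 3/4
Marginal P(Y) (column sums):
  P(Y=0) = 1/8 + 0 + 3/4 = 7/8
  P(Y=1) = 0 + 1/8 + 0 = 1/8

H(X) = -[(1/8)·log₂(1/8) + (1/8)·log₂(1/8) + (3/4)·log₂(3/4)]
  = 0.3750 + 0.3750 + 0.3113
  = 1.0613 bits
H(Y) = -[(7/8)·log₂(7/8) + (1/8)·log₂(1/8)]
  = 0.1686 + 0.3750
  = 0.5436 bits
H(X,Y) = -[(1/8)·log₂(1/8) + (1/8)·log₂(1/8) + (3/4)·log₂(3/4)]
  = 0.3750 + 0.3750 + 0.3113
  = 1.0613 bits

I(X;Y) = H(X) + H(Y) - H(X,Y)
  = 1.0613 + 0.5436 - 1.0613
  = 0.5436 bits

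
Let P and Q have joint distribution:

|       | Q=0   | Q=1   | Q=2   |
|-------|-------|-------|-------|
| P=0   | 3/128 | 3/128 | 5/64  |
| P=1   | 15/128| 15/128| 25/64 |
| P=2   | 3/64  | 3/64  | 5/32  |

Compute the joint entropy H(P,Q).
H(P,Q) = -Σ P(P,Q) log₂ P(P,Q), summed over the non-zero cells:
H(P,Q) = -[(3/128)·log₂(3/128) + (3/128)·log₂(3/128) + (5/64)·log₂(5/64) + (15/128)·log₂(15/128) + (15/128)·log₂(15/128) + (25/64)·log₂(25/64) + (3/64)·log₂(3/64) + (3/64)·log₂(3/64) + (5/32)·log₂(5/32)]
  = 0.1269 + 0.1269 + 0.2873 + 0.3625 + 0.3625 + 0.5297 + 0.2070 + 0.2070 + 0.4184
  = 2.6282 bits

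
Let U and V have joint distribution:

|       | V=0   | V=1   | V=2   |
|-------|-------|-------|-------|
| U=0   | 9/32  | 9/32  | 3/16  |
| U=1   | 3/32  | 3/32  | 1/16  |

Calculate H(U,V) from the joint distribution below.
H(U,V) = -Σ P(U,V) log₂ P(U,V), summed over the non-zero cells:
H(U,V) = -[(9/32)·log₂(9/32) + (9/32)·log₂(9/32) + (3/16)·log₂(3/16) + (3/32)·log₂(3/32) + (3/32)·log₂(3/32) + (1/16)·log₂(1/16)]
  = 0.5147 + 0.5147 + 0.4528 + 0.3202 + 0.3202 + 0.2500
  = 2.3726 bits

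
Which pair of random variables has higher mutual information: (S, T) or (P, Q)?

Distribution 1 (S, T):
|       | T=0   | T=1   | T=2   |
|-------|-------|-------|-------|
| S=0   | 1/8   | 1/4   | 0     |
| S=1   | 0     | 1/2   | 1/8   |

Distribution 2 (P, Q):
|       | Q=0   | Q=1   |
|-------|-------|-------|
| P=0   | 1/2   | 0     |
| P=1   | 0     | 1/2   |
Distribution 1 (S, T):
Marginal P(S) (row sums):
  P(S=0) = 1/8 + 1/4 + 0 = 3/8
  P(S=1) = 0 + 1/2 + 1/8 = 5/8
Marginal P(T) (column sums):
  P(T=0) = 1/8 + 0 = 1/8
  P(T=1) = 1/4 + 1/2 = 3/4
  P(T=2) = 0 + 1/8 = 1/8

H(S) = -[(3/8)·log₂(3/8) + (5/8)·log₂(5/8)]
  = 0.5306 + 0.4238
  = 0.9544 bits
H(T) = -[(1/8)·log₂(1/8) + (3/4)·log₂(3/4) + (1/8)·log₂(1/8)]
  = 0.3750 + 0.3113 + 0.3750
  = 1.0613 bits
H(S,T) = -[(1/8)·log₂(1/8) + (1/4)·log₂(1/4) + (1/2)·log₂(1/2) + (1/8)·log₂(1/8)]
  = 0.3750 + 0.5000 + 0.5000 + 0.3750
  = 1.7500 bits

I(S;T) = H(S) + H(T) - H(S,T)
  = 0.9544 + 1.0613 - 1.7500
  = 0.2657 bits

Distribution 2 (P, Q):
Marginal P(P) (row sums):
  P(P=0) = 1/2 + 0 = 1/2
  P(P=1) = 0 + 1/2 = 1/2
Marginal P(Q) (column sums):
  P(Q=0) = 1/2 + 0 = 1/2
  P(Q=1) = 0 + 1/2 = 1/2

H(P) = -[(1/2)·log₂(1/2) + (1/2)·log₂(1/2)]
  = 0.5000 + 0.5000
  = 1.0000 bits
H(Q) = -[(1/2)·log₂(1/2) + (1/2)·log₂(1/2)]
  = 0.5000 + 0.5000
  = 1.0000 bits
H(P,Q) = -[(1/2)·log₂(1/2) + (1/2)·log₂(1/2)]
  = 0.5000 + 0.5000
  = 1.0000 bits

I(P;Q) = H(P) + H(Q) - H(P,Q)
  = 1.0000 + 1.0000 - 1.0000
  = 1.0000 bits

I(P;Q) = 1.0000 bits > I(S;T) = 0.2657 bits, so (P, Q) has the higher mutual information (stronger dependence).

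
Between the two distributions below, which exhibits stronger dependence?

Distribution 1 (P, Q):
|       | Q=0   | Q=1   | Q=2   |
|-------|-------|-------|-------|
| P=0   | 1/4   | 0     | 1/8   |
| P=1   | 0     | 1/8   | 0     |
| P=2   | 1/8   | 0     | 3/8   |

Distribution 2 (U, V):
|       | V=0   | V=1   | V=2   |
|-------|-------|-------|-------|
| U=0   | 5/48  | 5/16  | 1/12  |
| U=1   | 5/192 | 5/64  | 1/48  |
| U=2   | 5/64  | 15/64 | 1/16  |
Distribution 1 (P, Q):
Marginal P(P) (row sums):
  P(P=0) = 1/4 + 0 + 1/8 = 3/8
  P(P=1) = 0 + 1/8 + 0 = 1/8
  P(P=2) = 1/8 + 0 + 3/8 = 1/2
Marginal P(Q) (column sums):
  P(Q=0) = 1/4 + 0 + 1/8 = 3/8
  P(Q=1) = 0 + 1/8 + 0 = 1/8
  P(Q=2) = 1/8 + 0 + 3/8 = 1/2

H(P) = -[(3/8)·log₂(3/8) + (1/8)·log₂(1/8) + (1/2)·log₂(1/2)]
  = 0.5306 + 0.3750 + 0.5000
  = 1.4056 bits
H(Q) = -[(3/8)·log₂(3/8) + (1/8)·log₂(1/8) + (1/2)·log₂(1/2)]
  = 0.5306 + 0.3750 + 0.5000
  = 1.4056 bits
H(P,Q) = -[(1/4)·log₂(1/4) + (1/8)·log₂(1/8) + (1/8)·log₂(1/8) + (1/8)·log₂(1/8) + (3/8)·log₂(3/8)]
  = 0.5000 + 0.3750 + 0.3750 + 0.3750 + 0.5306
  = 2.1556 bits

I(P;Q) = H(P) + H(Q) - H(P,Q)
  = 1.4056 + 1.4056 - 2.1556
  = 0.6556 bits

Distribution 2 (U, V):
Marginal P(U) (row sums):
  P(U=0) = 5/48 + 5/16 + 1/12 = 1/2
  P(U=1) = 5/192 + 5/64 + 1/48 = 1/8
  P(U=2) = 5/64 + 15/64 + 1/16 = 3/8
Marginal P(V) (column sums):
  P(V=0) = 5/48 + 5/192 + 5/64 = 5/24
  P(V=1) = 5/16 + 5/64 + 15/64 = 5/8
  P(V=2) = 1/12 + 1/48 + 1/16 = 1/6

H(U) = -[(1/2)·log₂(1/2) + (1/8)·log₂(1/8) + (3/8)·log₂(3/8)]
  = 0.5000 + 0.3750 + 0.5306
  = 1.4056 bits
H(V) = -[(5/24)·log₂(5/24) + (5/8)·log₂(5/8) + (1/6)·log₂(1/6)]
  = 0.4715 + 0.4238 + 0.4308
  = 1.3261 bits
H(U,V) = -[(5/48)·log₂(5/48) + (5/16)·log₂(5/16) + (1/12)·log₂(1/12) + (5/192)·log₂(5/192) + (5/64)·log₂(5/64) + (1/48)·log₂(1/48) + (5/64)·log₂(5/64) + (15/64)·log₂(15/64) + (1/16)·log₂(1/16)]
  = 0.3399 + 0.5244 + 0.2987 + 0.1371 + 0.2873 + 0.1164 + 0.2873 + 0.4906 + 0.2500
  = 2.7317 bits

I(U;V) = H(U) + H(V) - H(U,V)
  = 1.4056 + 1.3261 - 2.7317
  = 0.0000 bits

I(P;Q) = 0.6556 bits > I(U;V) = 0.0000 bits, so (P, Q) has the higher mutual information (stronger dependence).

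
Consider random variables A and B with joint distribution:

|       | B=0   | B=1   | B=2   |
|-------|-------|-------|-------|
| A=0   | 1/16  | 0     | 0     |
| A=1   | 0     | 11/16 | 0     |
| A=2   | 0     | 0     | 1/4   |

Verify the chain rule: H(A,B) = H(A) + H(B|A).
Left side:
H(A,B) = -[(1/16)·log₂(1/16) + (11/16)·log₂(11/16) + (1/4)·log₂(1/4)]
  = 0.2500 + 0.3716 + 0.5000
  = 1.1216 bits

Right side:
Marginal P(A) (row sums):
  P(A=0) = 1/16 + 0 + 0 = 1/16
  P(A=1) = 0 + 11/16 + 0 = 11/16
  P(A=2) = 0 + 0 + 1/4 = 1/4
H(A) = -[(1/16)·log₂(1/16) + (11/16)·log₂(11/16) + (1/4)·log₂(1/4)]
  = 0.2500 + 0.3716 + 0.5000
  = 1.1216 bits
H(B|A) = -Σ P(A,B)·log₂ P(B|A), where P(B|A) = P(A,B) / P(A)
  (cells with P(A,B) = 0 contribute 0)
  (A=0,B=0): P(B|A) = (1/16)/(1/16) = 1;  -(1/16)·log₂(1) = 0.0000
  (A=1,B=1): P(B|A) = (11/16)/(11/16) = 1;  -(11/16)·log₂(1) = 0.0000
  (A=2,B=2): P(B|A) = (1/4)/(1/4) = 1;  -(1/4)·log₂(1) = 0.0000
H(B|A) = 0.0000 + 0.0000 + 0.0000
  = 0.0000 bits
H(A) + H(B|A) = 1.1216 + 0.0000 = 1.1216 bits

Both sides equal 1.1216 bits, so the chain rule holds ✓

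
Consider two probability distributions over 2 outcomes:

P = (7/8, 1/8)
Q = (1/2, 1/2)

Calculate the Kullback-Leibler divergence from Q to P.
D(P||Q) = Σ P(i) log₂(P(i)/Q(i))
  i=0: (7/8) × log₂((7/8)/(1/2)) = (7/8) × log₂(7/4) = 0.7064
  i=1: (1/8) × log₂((1/8)/(1/2)) = (1/8) × log₂(1/4) = -0.2500
D(P||Q) = 0.7064 - 0.2500
  = 0.4564 bits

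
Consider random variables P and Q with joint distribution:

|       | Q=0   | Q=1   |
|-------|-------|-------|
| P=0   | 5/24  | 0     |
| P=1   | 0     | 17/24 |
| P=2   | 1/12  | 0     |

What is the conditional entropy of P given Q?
Marginal P(Q) (column sums):
  P(Q=0) = 5/24 + 0 + 1/12 = 7/24
  P(Q=1) = 0 + 17/24 + 0 = 17/24

H(P|Q) = -Σ P(P,Q)·log₂ P(P|Q), where P(P|Q) = P(P,Q) / P(Q)
  (cells with P(P,Q) = 0 contribute 0)
  (P=0,Q=0): P(P|Q) = (5/24)/(7/24) = 5/7;  -(5/24)·log₂(5/7) = 0.1011
  (P=1,Q=1): P(P|Q) = (17/24)/(17/24) = 1;  -(17/24)·log₂(1) = 0.0000
  (P=2,Q=0): P(P|Q) = (1/12)/(7/24) = 2/7;  -(1/12)·log₂(2/7) = 0.1506
H(P|Q) = 0.1011 + 0.0000 + 0.1506
  = 0.2517 bits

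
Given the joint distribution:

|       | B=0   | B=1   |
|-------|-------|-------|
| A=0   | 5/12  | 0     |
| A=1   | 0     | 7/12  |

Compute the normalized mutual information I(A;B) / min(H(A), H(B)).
Marginal P(A) (row sums):
  P(A=0) = 5/12 + 0 = 5/12
  P(A=1) = 0 + 7/12 = 7/12
Marginal P(B) (column sums):
  P(B=0) = 5/12 + 0 = 5/12
  P(B=1) = 0 + 7/12 = 7/12

H(A) = -[(5/12)·log₂(5/12) + (7/12)·log₂(7/12)]
  = 0.5263 + 0.4536
  = 0.9799 bits
H(B) = -[(5/12)·log₂(5/12) + (7/12)·log₂(7/12)]
  = 0.5263 + 0.4536
  = 0.9799 bits
H(A,B) = -[(5/12)·log₂(5/12) + (7/12)·log₂(7/12)]
  = 0.5263 + 0.4536
  = 0.9799 bits

I(A;B) = H(A) + H(B) - H(A,B)
  = 0.9799 + 0.9799 - 0.9799
  = 0.9799 bits

min(H(A), H(B)) = min(0.9799, 0.9799) = 0.9799 bits
Normalized MI = 0.9799 / 0.9799 = 1.0000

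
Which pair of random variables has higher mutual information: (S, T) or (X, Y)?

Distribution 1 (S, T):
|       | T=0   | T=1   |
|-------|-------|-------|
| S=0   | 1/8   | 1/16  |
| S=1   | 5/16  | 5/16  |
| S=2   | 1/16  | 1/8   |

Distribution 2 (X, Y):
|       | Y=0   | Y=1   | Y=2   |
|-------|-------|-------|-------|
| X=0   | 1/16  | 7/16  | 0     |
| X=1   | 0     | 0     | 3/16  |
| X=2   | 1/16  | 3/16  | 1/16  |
Distribution 1 (S, T):
Marginal P(S) (row sums):
  P(S=0) = 1/8 + 1/16 = 3/16
  P(S=1) = 5/16 + 5/16 = 5/8
  P(S=2) = 1/16 + 1/8 = 3/16
Marginal P(T) (column sums):
  P(T=0) = 1/8 + 5/16 + 1/16 = 1/2
  P(T=1) = 1/16 + 5/16 + 1/8 = 1/2

H(S) = -[(3/16)·log₂(3/16) + (5/8)·log₂(5/8) + (3/16)·log₂(3/16)]
  = 0.4528 + 0.4238 + 0.4528
  = 1.3294 bits
H(T) = -[(1/2)·log₂(1/2) + (1/2)·log₂(1/2)]
  = 0.5000 + 0.5000
  = 1.0000 bits
H(S,T) = -[(1/8)·log₂(1/8) + (1/16)·log₂(1/16) + (5/16)·log₂(5/16) + (5/16)·log₂(5/16) + (1/16)·log₂(1/16) + (1/8)·log₂(1/8)]
  = 0.3750 + 0.2500 + 0.5244 + 0.5244 + 0.2500 + 0.3750
  = 2.2988 bits

I(S;T) = H(S) + H(T) - H(S,T)
  = 1.3294 + 1.0000 - 2.2988
  = 0.0306 bits

Distribution 2 (X, Y):
Marginal P(X) (row sums):
  P(X=0) = 1/16 + 7/16 + 0 = 1/2
  P(X=1) = 0 + 0 + 3/16 = 3/16
  P(X=2) = 1/16 + 3/16 + 1/16 = 5/16
Marginal P(Y) (column sums):
  P(Y=0) = 1/16 + 0 + 1/16 = 1/8
  P(Y=1) = 7/16 + 0 + 3/16 = 5/8
  P(Y=2) = 0 + 3/16 + 1/16 = 1/4

H(X) = -[(1/2)·log₂(1/2) + (3/16)·log₂(3/16) + (5/16)·log₂(5/16)]
  = 0.5000 + 0.4528 + 0.5244
  = 1.4772 bits
H(Y) = -[(1/8)·log₂(1/8) + (5/8)·log₂(5/8) + (1/4)·log₂(1/4)]
  = 0.3750 + 0.4238 + 0.5000
  = 1.2988 bits
H(X,Y) = -[(1/16)·log₂(1/16) + (7/16)·log₂(7/16) + (3/16)·log₂(3/16) + (1/16)·log₂(1/16) + (3/16)·log₂(3/16) + (1/16)·log₂(1/16)]
  = 0.2500 + 0.5218 + 0.4528 + 0.2500 + 0.4528 + 0.2500
  = 2.1774 bits

I(X;Y) = H(X) + H(Y) - H(X,Y)
  = 1.4772 + 1.2988 - 2.1774
  = 0.5986 bits

I(X;Y) = 0.5986 bits > I(S;T) = 0.0306 bits, so (X, Y) has the higher mutual information (stronger dependence).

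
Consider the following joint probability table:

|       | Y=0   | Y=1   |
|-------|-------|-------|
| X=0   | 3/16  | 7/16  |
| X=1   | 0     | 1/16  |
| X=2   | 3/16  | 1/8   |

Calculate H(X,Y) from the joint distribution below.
H(X,Y) = -Σ P(X,Y) log₂ P(X,Y), summed over the non-zero cells:
H(X,Y) = -[(3/16)·log₂(3/16) + (7/16)·log₂(7/16) + (1/16)·log₂(1/16) + (3/16)·log₂(3/16) + (1/8)·log₂(1/8)]
  = 0.4528 + 0.5218 + 0.2500 + 0.4528 + 0.3750
  = 2.0524 bits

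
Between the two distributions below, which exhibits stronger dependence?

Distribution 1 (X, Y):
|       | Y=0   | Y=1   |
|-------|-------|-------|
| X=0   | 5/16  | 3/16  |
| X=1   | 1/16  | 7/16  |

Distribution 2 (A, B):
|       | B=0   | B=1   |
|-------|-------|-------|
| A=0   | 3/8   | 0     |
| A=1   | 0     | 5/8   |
Distribution 1 (X, Y):
Marginal P(X) (row sums):
  P(X=0) = 5/16 + 3/16 = 1/2
  P(X=1) = 1/16 + 7/16 = 1/2
Marginal P(Y) (column sums):
  P(Y=0) = 5/16 + 1/16 = 3/8
  P(Y=1) = 3/16 + 7/16 = 5/8

H(X) = -[(1/2)·log₂(1/2) + (1/2)·log₂(1/2)]
  = 0.5000 + 0.5000
  = 1.0000 bits
H(Y) = -[(3/8)·log₂(3/8) + (5/8)·log₂(5/8)]
  = 0.5306 + 0.4238
  = 0.9544 bits
H(X,Y) = -[(5/16)·log₂(5/16) + (3/16)·log₂(3/16) + (1/16)·log₂(1/16) + (7/16)·log₂(7/16)]
  = 0.5244 + 0.4528 + 0.2500 + 0.5218
  = 1.7490 bits

I(X;Y) = H(X) + H(Y) - H(X,Y)
  = 1.0000 + 0.9544 - 1.7490
  = 0.2054 bits

Distribution 2 (A, B):
Marginal P(A) (row sums):
  P(A=0) = 3/8 + 0 = 3/8
  P(A=1) = 0 + 5/8 = 5/8
Marginal P(B) (column sums):
  P(B=0) = 3/8 + 0 = 3/8
  P(B=1) = 0 + 5/8 = 5/8

H(A) = -[(3/8)·log₂(3/8) + (5/8)·log₂(5/8)]
  = 0.5306 + 0.4238
  = 0.9544 bits
H(B) = -[(3/8)·log₂(3/8) + (5/8)·log₂(5/8)]
  = 0.5306 + 0.4238
  = 0.9544 bits
H(A,B) = -[(3/8)·log₂(3/8) + (5/8)·log₂(5/8)]
  = 0.5306 + 0.4238
  = 0.9544 bits

I(A;B) = H(A) + H(B) - H(A,B)
  = 0.9544 + 0.9544 - 0.9544
  = 0.9544 bits

I(A;B) = 0.9544 bits > I(X;Y) = 0.2054 bits, so (A, B) has the higher mutual information (stronger dependence).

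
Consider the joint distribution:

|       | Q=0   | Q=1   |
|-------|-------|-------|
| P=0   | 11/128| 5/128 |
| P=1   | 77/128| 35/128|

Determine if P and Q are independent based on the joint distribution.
Marginal P(P) (row sums):
  P(P=0) = 11/128 + 5/128 = 1/8
  P(P=1) = 77/128 + 35/128 = 7/8
Marginal P(Q) (column sums):
  P(Q=0) = 11/128 + 77/128 = 11/16
  P(Q=1) = 5/128 + 35/128 = 5/16

P and Q are independent iff P(P=i,Q=j) = P(P=i)·P(Q=j) for every cell.
  P(P=0)·P(Q=0) = 1/8 × 11/16 = 11/128 = P(P=0,Q=0) ✓
  P(P=0)·P(Q=1) = 1/8 × 5/16 = 5/128 = P(P=0,Q=1) ✓
  P(P=1)·P(Q=0) = 7/8 × 11/16 = 77/128 = P(P=1,Q=0) ✓
  P(P=1)·P(Q=1) = 7/8 × 5/16 = 35/128 = P(P=1,Q=1) ✓

Yes, P and Q are independent: every cell factors, so I(P;Q) = 0 bits.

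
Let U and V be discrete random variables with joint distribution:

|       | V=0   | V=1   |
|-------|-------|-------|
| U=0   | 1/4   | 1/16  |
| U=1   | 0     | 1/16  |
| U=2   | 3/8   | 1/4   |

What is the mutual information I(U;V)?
Marginal P(U) (row sums):
  P(U=0) = 1/4 + 1/16 = 5/16
  P(U=1) = 0 + 1/16 = 1/16
  P(U=2) = 3/8 + 1/4 = 5/8
Marginal P(V) (column sums):
  P(V=0) = 1/4 + 0 + 3/8 = 5/8
  P(V=1) = 1/16 + 1/16 + 1/4 = 3/8

H(U) = -[(5/16)·log₂(5/16) + (1/16)·log₂(1/16) + (5/8)·log₂(5/8)]
  = 0.5244 + 0.2500 + 0.4238
  = 1.1982 bits
H(V) = -[(5/8)·log₂(5/8) + (3/8)·log₂(3/8)]
  = 0.4238 + 0.5306
  = 0.9544 bits
H(U,V) = -[(1/4)·log₂(1/4) + (1/16)·log₂(1/16) + (1/16)·log₂(1/16) + (3/8)·log₂(3/8) + (1/4)·log₂(1/4)]
  = 0.5000 + 0.2500 + 0.2500 + 0.5306 + 0.5000
  = 2.0306 bits

I(U;V) = H(U) + H(V) - H(U,V)
  = 1.1982 + 0.9544 - 2.0306
  = 0.1220 bits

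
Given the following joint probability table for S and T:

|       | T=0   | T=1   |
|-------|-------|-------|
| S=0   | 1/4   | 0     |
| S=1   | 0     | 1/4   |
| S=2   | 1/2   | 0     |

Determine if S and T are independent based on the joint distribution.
Marginal P(S) (row sums):
  P(S=0) = 1/4 + 0 = 1/4
  P(S=1) = 0 + 1/4 = 1/4
  P(S=2) = 1/2 + 0 = 1/2
Marginal P(T) (column sums):
  P(T=0) = 1/4 + 0 + 1/2 = 3/4
  P(T=1) = 0 + 1/4 + 0 = 1/4

S and T are independent iff P(S=i,T=j) = P(S=i)·P(T=j) for every cell.
  P(S=0)·P(T=0) = 1/4 × 3/4 = 3/16, but P(S=0,T=0) = 1/4 ✗

No, S and T are not independent. Quantitatively, I(S;T) > 0:

H(S) = -[(1/4)·log₂(1/4) + (1/4)·log₂(1/4) + (1/2)·log₂(1/2)]
  = 0.5000 + 0.5000 + 0.5000
  = 1.5000 bits
H(T) = -[(3/4)·log₂(3/4) + (1/4)·log₂(1/4)]
  = 0.3113 + 0.5000
  = 0.8113 bits
H(S,T) = -[(1/4)·log₂(1/4) + (1/4)·log₂(1/4) + (1/2)·log₂(1/2)]
  = 0.5000 + 0.5000 + 0.5000
  = 1.5000 bits
I(S;T) = H(S) + H(T) - H(S,T) = 1.5000 + 0.8113 - 1.5000 = 0.8113 bits > 0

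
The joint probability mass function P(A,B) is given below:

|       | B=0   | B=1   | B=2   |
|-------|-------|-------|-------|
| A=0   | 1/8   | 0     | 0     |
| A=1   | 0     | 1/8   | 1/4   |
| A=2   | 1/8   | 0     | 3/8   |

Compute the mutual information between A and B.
Marginal P(A) (row sums):
  P(A=0) = 1/8 + 0 + 0 = 1/8
  P(A=1) = 0 + 1/8 + 1/4 = 3/8
  P(A=2) = 1/8 + 0 + 3/8 = 1/2
Marginal P(B) (column sums):
  P(B=0) = 1/8 + 0 + 1/8 = 1/4
  P(B=1) = 0 + 1/8 + 0 = 1/8
  P(B=2) = 0 + 1/4 + 3/8 = 5/8

H(A) = -[(1/8)·log₂(1/8) + (3/8)·log₂(3/8) + (1/2)·log₂(1/2)]
  = 0.3750 + 0.5306 + 0.5000
  = 1.4056 bits
H(B) = -[(1/4)·log₂(1/4) + (1/8)·log₂(1/8) + (5/8)·log₂(5/8)]
  = 0.5000 + 0.3750 + 0.4238
  = 1.2988 bits
H(A,B) = -[(1/8)·log₂(1/8) + (1/8)·log₂(1/8) + (1/4)·log₂(1/4) + (1/8)·log₂(1/8) + (3/8)·log₂(3/8)]
  = 0.3750 + 0.3750 + 0.5000 + 0.3750 + 0.5306
  = 2.1556 bits

I(A;B) = H(A) + H(B) - H(A,B)
  = 1.4056 + 1.2988 - 2.1556
  = 0.5488 bits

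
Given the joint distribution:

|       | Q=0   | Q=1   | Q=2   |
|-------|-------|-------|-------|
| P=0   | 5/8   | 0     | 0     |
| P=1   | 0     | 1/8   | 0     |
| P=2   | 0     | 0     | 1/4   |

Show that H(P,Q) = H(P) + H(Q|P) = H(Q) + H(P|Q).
Marginal P(P) (row sums):
  P(P=0) = 5/8 + 0 + 0 = 5/8
  P(P=1) = 0 + 1/8 + 0 = 1/8
  P(P=2) = 0 + 0 + 1/4 = 1/4
Marginal P(Q) (column sums):
  P(Q=0) = 5/8 + 0 + 0 = 5/8
  P(Q=1) = 0 + 1/8 + 0 = 1/8
  P(Q=2) = 0 + 0 + 1/4 = 1/4

Decomposition 1: H(P) + H(Q|P)
H(P) = -[(5/8)·log₂(5/8) + (1/8)·log₂(1/8) + (1/4)·log₂(1/4)]
  = 0.4238 + 0.3750 + 0.5000
  = 1.2988 bits
H(Q|P) = -Σ P(P,Q)·log₂ P(Q|P), where P(Q|P) = P(P,Q) / P(P)
  (cells with P(P,Q) = 0 contribute 0)
  (P=0,Q=0): P(Q|P) = (5/8)/(5/8) = 1;  -(5/8)·log₂(1) = 0.0000
  (P=1,Q=1): P(Q|P) = (1/8)/(1/8) = 1;  -(1/8)·log₂(1) = 0.0000
  (P=2,Q=2): P(Q|P) = (1/4)/(1/4) = 1;  -(1/4)·log₂(1) = 0.0000
H(Q|P) = 0.0000 + 0.0000 + 0.0000
  = 0.0000 bits
H(P) + H(Q|P) = 1.2988 + 0.0000 = 1.2988 bits

Decomposition 2: H(Q) + H(P|Q)
H(Q) = -[(5/8)·log₂(5/8) + (1/8)·log₂(1/8) + (1/4)·log₂(1/4)]
  = 0.4238 + 0.3750 + 0.5000
  = 1.2988 bits
H(P|Q) = -Σ P(P,Q)·log₂ P(P|Q), where P(P|Q) = P(P,Q) / P(Q)
  (cells with P(P,Q) = 0 contribute 0)
  (P=0,Q=0): P(P|Q) = (5/8)/(5/8) = 1;  -(5/8)·log₂(1) = 0.0000
  (P=1,Q=1): P(P|Q) = (1/8)/(1/8) = 1;  -(1/8)·log₂(1) = 0.0000
  (P=2,Q=2): P(P|Q) = (1/4)/(1/4) = 1;  -(1/4)·log₂(1) = 0.0000
H(P|Q) = 0.0000 + 0.0000 + 0.0000
  = 0.0000 bits
H(Q) + H(P|Q) = 1.2988 + 0.0000 = 1.2988 bits

Direct computation of the joint entropy:
H(P,Q) = -[(5/8)·log₂(5/8) + (1/8)·log₂(1/8) + (1/4)·log₂(1/4)]
  = 0.4238 + 0.3750 + 0.5000
  = 1.2988 bits

All three agree: H(P,Q) = 1.2988 bits ✓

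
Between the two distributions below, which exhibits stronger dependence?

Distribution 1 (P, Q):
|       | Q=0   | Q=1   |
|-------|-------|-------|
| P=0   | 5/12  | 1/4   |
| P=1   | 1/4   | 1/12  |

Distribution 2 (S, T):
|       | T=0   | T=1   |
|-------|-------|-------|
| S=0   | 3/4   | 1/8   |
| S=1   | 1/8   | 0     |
Distribution 1 (P, Q):
Marginal P(P) (row sums):
  P(P=0) = 5/12 + 1/4 = 2/3
  P(P=1) = 1/4 + 1/12 = 1/3
Marginal P(Q) (column sums):
  P(Q=0) = 5/12 + 1/4 = 2/3
  P(Q=1) = 1/4 + 1/12 = 1/3

H(P) = -[(2/3)·log₂(2/3) + (1/3)·log₂(1/3)]
  = 0.3900 + 0.5283
  = 0.9183 bits
H(Q) = -[(2/3)·log₂(2/3) + (1/3)·log₂(1/3)]
  = 0.3900 + 0.5283
  = 0.9183 bits
H(P,Q) = -[(5/12)·log₂(5/12) + (1/4)·log₂(1/4) + (1/4)·log₂(1/4) + (1/12)·log₂(1/12)]
  = 0.5263 + 0.5000 + 0.5000 + 0.2987
  = 1.8250 bits

I(P;Q) = H(P) + H(Q) - H(P,Q)
  = 0.9183 + 0.9183 - 1.8250
  = 0.0116 bits

Distribution 2 (S, T):
Marginal P(S) (row sums):
  P(S=0) = 3/4 + 1/8 = 7/8
  P(S=1) = 1/8 + 0 = 1/8
Marginal P(T) (column sums):
  P(T=0) = 3/4 + 1/8 = 7/8
  P(T=1) = 1/8 + 0 = 1/8

H(S) = -[(7/8)·log₂(7/8) + (1/8)·log₂(1/8)]
  = 0.1686 + 0.3750
  = 0.5436 bits
H(T) = -[(7/8)·log₂(7/8) + (1/8)·log₂(1/8)]
  = 0.1686 + 0.3750
  = 0.5436 bits
H(S,T) = -[(3/4)·log₂(3/4) + (1/8)·log₂(1/8) + (1/8)·log₂(1/8)]
  = 0.3113 + 0.3750 + 0.3750
  = 1.0613 bits

I(S;T) = H(S) + H(T) - H(S,T)
  = 0.5436 + 0.5436 - 1.0613
  = 0.0259 bits

I(S;T) = 0.0259 bits > I(P;Q) = 0.0116 bits, so (S, T) has the higher mutual information (stronger dependence).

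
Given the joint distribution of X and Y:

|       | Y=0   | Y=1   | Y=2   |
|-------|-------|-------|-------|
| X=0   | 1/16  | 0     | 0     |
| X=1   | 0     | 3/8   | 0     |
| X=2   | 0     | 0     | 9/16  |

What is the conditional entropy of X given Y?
Marginal P(Y) (column sums):
  P(Y=0) = 1/16 + 0 + 0 = 1/16
  P(Y=1) = 0 + 3/8 + 0 = 3/8
  P(Y=2) = 0 + 0 + 9/16 = 9/16

H(X|Y) = -Σ P(X,Y)·log₂ P(X|Y), where P(X|Y) = P(X,Y) / P(Y)
  (cells with P(X,Y) = 0 contribute 0)
  (X=0,Y=0): P(X|Y) = (1/16)/(1/16) = 1;  -(1/16)·log₂(1) = 0.0000
  (X=1,Y=1): P(X|Y) = (3/8)/(3/8) = 1;  -(3/8)·log₂(1) = 0.0000
  (X=2,Y=2): P(X|Y) = (9/16)/(9/16) = 1;  -(9/16)·log₂(1) = 0.0000
H(X|Y) = 0.0000 + 0.0000 + 0.0000
  = 0.0000 bits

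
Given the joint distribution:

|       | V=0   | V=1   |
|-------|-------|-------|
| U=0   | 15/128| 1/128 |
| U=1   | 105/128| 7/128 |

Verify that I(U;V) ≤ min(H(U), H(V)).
Marginal P(U) (row sums):
  P(U=0) = 15/128 + 1/128 = 1/8
  P(U=1) = 105/128 + 7/128 = 7/8
Marginal P(V) (column sums):
  P(V=0) = 15/128 + 105/128 = 15/16
  P(V=1) = 1/128 + 7/128 = 1/16

H(U) = -[(1/8)·log₂(1/8) + (7/8)·log₂(7/8)]
  = 0.3750 + 0.1686
  = 0.5436 bits
H(V) = -[(15/16)·log₂(15/16) + (1/16)·log₂(1/16)]
  = 0.0873 + 0.2500
  = 0.3373 bits
H(U,V) = -[(15/128)·log₂(15/128) + (1/128)·log₂(1/128) + (105/128)·log₂(105/128) + (7/128)·log₂(7/128)]
  = 0.3625 + 0.0547 + 0.2344 + 0.2293
  = 0.8809 bits

I(U;V) = H(U) + H(V) - H(U,V)
  = 0.5436 + 0.3373 - 0.8809
  = 0.0000 bits

min(H(U), H(V)) = min(0.5436, 0.3373) = 0.3373 bits
Since 0.0000 ≤ 0.3373, the bound is satisfied ✓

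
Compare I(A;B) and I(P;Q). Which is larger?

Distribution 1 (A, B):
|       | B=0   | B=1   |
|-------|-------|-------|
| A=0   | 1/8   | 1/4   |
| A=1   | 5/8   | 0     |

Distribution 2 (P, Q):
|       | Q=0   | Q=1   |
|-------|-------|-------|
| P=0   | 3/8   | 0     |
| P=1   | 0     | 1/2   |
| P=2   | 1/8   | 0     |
Distribution 1 (A, B):
Marginal P(A) (row sums):
  P(A=0) = 1/8 + 1/4 = 3/8
  P(A=1) = 5/8 + 0 = 5/8
Marginal P(B) (column sums):
  P(B=0) = 1/8 + 5/8 = 3/4
  P(B=1) = 1/4 + 0 = 1/4

H(A) = -[(3/8)·log₂(3/8) + (5/8)·log₂(5/8)]
  = 0.5306 + 0.4238
  = 0.9544 bits
H(B) = -[(3/4)·log₂(3/4) + (1/4)·log₂(1/4)]
  = 0.3113 + 0.5000
  = 0.8113 bits
H(A,B) = -[(1/8)·log₂(1/8) + (1/4)·log₂(1/4) + (5/8)·log₂(5/8)]
  = 0.3750 + 0.5000 + 0.4238
  = 1.2988 bits

I(A;B) = H(A) + H(B) - H(A,B)
  = 0.9544 + 0.8113 - 1.2988
  = 0.4669 bits

Distribution 2 (P, Q):
Marginal P(P) (row sums):
  P(P=0) = 3/8 + 0 = 3/8
  P(P=1) = 0 + 1/2 = 1/2
  P(P=2) = 1/8 + 0 = 1/8
Marginal P(Q) (column sums):
  P(Q=0) = 3/8 + 0 + 1/8 = 1/2
  P(Q=1) = 0 + 1/2 + 0 = 1/2

H(P) = -[(3/8)·log₂(3/8) + (1/2)·log₂(1/2) + (1/8)·log₂(1/8)]
  = 0.5306 + 0.5000 + 0.3750
  = 1.4056 bits
H(Q) = -[(1/2)·log₂(1/2) + (1/2)·log₂(1/2)]
  = 0.5000 + 0.5000
  = 1.0000 bits
H(P,Q) = -[(3/8)·log₂(3/8) + (1/2)·log₂(1/2) + (1/8)·log₂(1/8)]
  = 0.5306 + 0.5000 + 0.3750
  = 1.4056 bits

I(P;Q) = H(P) + H(Q) - H(P,Q)
  = 1.4056 + 1.0000 - 1.4056
  = 1.0000 bits

I(P;Q) = 1.0000 bits > I(A;B) = 0.4669 bits, so (P, Q) has the higher mutual information (stronger dependence).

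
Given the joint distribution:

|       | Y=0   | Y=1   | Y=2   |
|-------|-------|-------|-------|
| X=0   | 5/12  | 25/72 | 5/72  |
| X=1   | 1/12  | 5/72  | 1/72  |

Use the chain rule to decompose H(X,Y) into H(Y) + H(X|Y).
By the chain rule: H(X,Y) = H(Y) + H(X|Y)

Marginal P(Y) (column sums):
  P(Y=0) = 5/12 + 1/12 = 1/2
  P(Y=1) = 25/72 + 5/72 = 5/12
  P(Y=2) = 5/72 + 1/72 = 1/12
H(Y) = -[(1/2)·log₂(1/2) + (5/12)·log₂(5/12) + (1/12)·log₂(1/12)]
  = 0.5000 + 0.5263 + 0.2987
  = 1.3250 bits
H(X|Y) = -Σ P(X,Y)·log₂ P(X|Y), where P(X|Y) = P(X,Y) / P(Y)
  (X=0,Y=0): P(X|Y) = (5/12)/(1/2) = 5/6;  -(5/12)·log₂(5/6) = 0.1096
  (X=0,Y=1): P(X|Y) = (25/72)/(5/12) = 5/6;  -(25/72)·log₂(5/6) = 0.0913
  (X=0,Y=2): P(X|Y) = (5/72)/(1/12) = 5/6;  -(5/72)·log₂(5/6) = 0.0183
  (X=1,Y=0): P(X|Y) = (1/12)/(1/2) = 1/6;  -(1/12)·log₂(1/6) = 0.2154
  (X=1,Y=1): P(X|Y) = (5/72)/(5/12) = 1/6;  -(5/72)·log₂(1/6) = 0.1795
  (X=1,Y=2): P(X|Y) = (1/72)/(1/12) = 1/6;  -(1/72)·log₂(1/6) = 0.0359
H(X|Y) = 0.1096 + 0.0913 + 0.0183 + 0.2154 + 0.1795 + 0.0359
  = 0.6500 bits

H(X,Y) = H(Y) + H(X|Y) = 1.3250 + 0.6500 = 1.9750 bits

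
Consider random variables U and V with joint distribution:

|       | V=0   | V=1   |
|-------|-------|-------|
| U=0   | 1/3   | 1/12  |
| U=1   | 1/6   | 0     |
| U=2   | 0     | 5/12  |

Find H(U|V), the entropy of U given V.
Marginal P(V) (column sums):
  P(V=0) = 1/3 + 1/6 + 0 = 1/2
  P(V=1) = 1/12 + 0 + 5/12 = 1/2

H(U|V) = -Σ P(U,V)·log₂ P(U|V), where P(U|V) = P(U,V) / P(V)
  (cells with P(U,V) = 0 contribute 0)
  (U=0,V=0): P(U|V) = (1/3)/(1/2) = 2/3;  -(1/3)·log₂(2/3) = 0.1950
  (U=0,V=1): P(U|V) = (1/12)/(1/2) = 1/6;  -(1/12)·log₂(1/6) = 0.2154
  (U=1,V=0): P(U|V) = (1/6)/(1/2) = 1/3;  -(1/6)·log₂(1/3) = 0.2642
  (U=2,V=1): P(U|V) = (5/12)/(1/2) = 5/6;  -(5/12)·log₂(5/6) = 0.1096
H(U|V) = 0.1950 + 0.2154 + 0.2642 + 0.1096
  = 0.7842 bits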